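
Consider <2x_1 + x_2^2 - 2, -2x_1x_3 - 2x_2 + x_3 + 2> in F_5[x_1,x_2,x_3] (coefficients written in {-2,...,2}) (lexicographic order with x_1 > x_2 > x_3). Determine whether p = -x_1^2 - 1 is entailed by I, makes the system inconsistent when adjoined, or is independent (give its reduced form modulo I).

First compute the reduced Gröbner basis of I by Buchberger's algorithm.
f_1 = 2x_1 + x_2^2 - 2, LT = x_1.
f_2 = -2x_1x_3 - 2x_2 + x_3 + 2, LT = x_1x_3.

S(f_1,f_2): lcm = x_1x_3. S = -2x_2^2x_3 - x_2 + 2x_3 + 1.
  leading term x_2^2x_3: no divisor's leading term divides it; move -2x_2^2x_3 to the remainder.
  leading term x_2: no divisor's leading term divides it; move -x_2 to the remainder.
  leading term x_3: no divisor's leading term divides it; move 2x_3 to the remainder.
  leading term 1: no divisor's leading term divides it; move 1 to the remainder.
  remainder -2x_2^2x_3 - x_2 + 2x_3 + 1 ≠ 0; add h_3 = -2x_2^2x_3 - x_2 + 2x_3 + 1 to the basis.

The other S-polynomials (S(f_1,h_3), S(f_2,h_3)) all reduce to 0 modulo the current basis, so we have a Gröbner basis.
Inter-reduce: drop elements whose leading term is divisible by another's, tail-reduce, and make monic.
Reduced Gröbner basis: {x_1 - 2x_2^2 - 1, x_2^2x_3 - 2x_2 - x_3 + 2}.
Label its elements g_1 = x_1 - 2x_2^2 - 1, g_2 = x_2^2x_3 - 2x_2 - x_3 + 2.

Reduce p = -x_1^2 - 1 modulo G:
  leading term x_1^2: subtract (-x_1)·g_1 from -x_1^2 - 1 → -2x_1x_2^2 - x_1 - 1
  leading term x_1x_2^2: subtract (-2x_2^2)·g_1 from -2x_1x_2^2 - x_1 - 1 → -x_1 + x_2^4 - 2x_2^2 - 1
  leading term x_1: subtract (-1)·g_1 from -x_1 + x_2^4 - 2x_2^2 - 1 → x_2^4 + x_2^2 - 2
  leading term x_2^4: no divisor's leading term divides it; move x_2^4 to the remainder.
  leading term x_2^2: no divisor's leading term divides it; move x_2^2 to the remainder.
  leading term 1: no divisor's leading term divides it; move -2 to the remainder.
  normal form = x_2^4 + x_2^2 - 2.
The normal form is nonzero, so p ∉ I. Since p minus its normal form lies in I, I + (p) = I + (r) where r = x_2^4 + x_2^2 - 2; decide whether this ideal is the whole ring.
Run Buchberger on G together with r (pairs among the g_i already reduce to 0 since G is a Gröbner basis):
g_1 = x_1 - 2x_2^2 - 1, LT = x_1.
g_2 = x_2^2x_3 - 2x_2 - x_3 + 2, LT = x_2^2x_3.
r = x_2^4 + x_2^2 - 2, LT = x_2^4.

S(g_2,r): lcm = x_2^4x_3. S = -2x_2^3 - 2x_2^2x_3 + 2x_2^2 + 2x_3.
  leading term x_2^3: no divisor's leading term divides it; move -2x_2^3 to the remainder.
  leading term x_2^2x_3: subtract (-2)·g_2 from -2x_2^2x_3 + 2x_2^2 + 2x_3 → 2x_2^2 + x_2 - 1
  leading term x_2^2: no divisor's leading term divides it; move 2x_2^2 to the remainder.
  leading term x_2: no divisor's leading term divides it; move x_2 to the remainder.
  leading term 1: no divisor's leading term divides it; move -1 to the remainder.
  remainder -2x_2^3 + 2x_2^2 + x_2 - 1 ≠ 0; add m_4 = -2x_2^3 + 2x_2^2 + x_2 - 1 to the basis.

S(g_2,m_4): lcm = x_2^3x_3. S = x_2^2x_3 - 2x_2^2 + 2x_2x_3 + 2x_2 + 2x_3.
  leading term x_2^2x_3: subtract (1)·g_2 from x_2^2x_3 - 2x_2^2 + 2x_2x_3 + 2x_2 + 2x_3 → -2x_2^2 + 2x_2x_3 - x_2 - 2x_3 - 2
  leading term x_2^2: no divisor's leading term divides it; move -2x_2^2 to the remainder.
  leading term x_2x_3: no divisor's leading term divides it; move 2x_2x_3 to the remainder.
  leading term x_2: no divisor's leading term divides it; move -x_2 to the remainder.
  leading term x_3: no divisor's leading term divides it; move -2x_3 to the remainder.
  leading term 1: no divisor's leading term divides it; move -2 to the remainder.
  remainder -2x_2^2 + 2x_2x_3 - x_2 - 2x_3 - 2 ≠ 0; add m_5 = -2x_2^2 + 2x_2x_3 - x_2 - 2x_3 - 2 to the basis.

S(g_2,m_5): lcm = x_2^2x_3. S = x_2x_3^2 + 2x_2x_3 - 2x_2 - x_3^2 - 2x_3 + 2.
  leading term x_2x_3^2: no divisor's leading term divides it; move x_2x_3^2 to the remainder.
  leading term x_2x_3: no divisor's leading term divides it; move 2x_2x_3 to the remainder.
  leading term x_2: no divisor's leading term divides it; move -2x_2 to the remainder.
  leading term x_3^2: no divisor's leading term divides it; move -x_3^2 to the remainder.
  leading term x_3: no divisor's leading term divides it; move -2x_3 to the remainder.
  leading term 1: no divisor's leading term divides it; move 2 to the remainder.
  remainder x_2x_3^2 + 2x_2x_3 - 2x_2 - x_3^2 - 2x_3 + 2 ≠ 0; add m_6 = x_2x_3^2 + 2x_2x_3 - 2x_2 - x_3^2 - 2x_3 + 2 to the basis.

The other S-polynomials (S(g_1,g_2), S(g_1,r), S(g_1,m_4), S(r,m_4), S(g_1,m_5), S(r,m_5), S(m_4,m_5), S(g_1,m_6), S(g_2,m_6), S(r,m_6), S(m_4,m_6), S(m_5,m_6)) all reduce to 0 modulo the current basis, so we have a Gröbner basis.
Inter-reduce: drop elements whose leading term is divisible by another's, tail-reduce, and make monic.
Reduced Gröbner basis: {x_1 - 2x_2x_3 + x_2 + 2x_3 + 1, x_2^2 - x_2x_3 - 2x_2 + x_3 + 1, x_2x_3^2 + 2x_2x_3 - 2x_2 - x_3^2 - 2x_3 + 2}.
The reduced Gröbner basis of I + (p) is {x_1 - 2x_2x_3 + x_2 + 2x_3 + 1, x_2^2 - x_2x_3 - 2x_2 + x_3 + 1, x_2x_3^2 + 2x_2x_3 - 2x_2 - x_3^2 - 2x_3 + 2} ≠ {1}, a proper ideal, so the enlarged system stays consistent: p is independent of I, with normal form x_2^4 + x_2^2 - 2.

The remainder on division by a Gröbner basis is unique — it is the normal form.

-x_1^2 - 1 is independent of I; its normal form modulo I is x_2^4 + x_2^2 - 2.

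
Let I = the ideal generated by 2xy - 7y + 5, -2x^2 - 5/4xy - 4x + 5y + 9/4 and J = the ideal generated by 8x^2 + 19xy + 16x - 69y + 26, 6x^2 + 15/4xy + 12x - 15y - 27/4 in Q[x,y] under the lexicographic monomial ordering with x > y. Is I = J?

Yes, the ideals are equal.

For a fixed monomial order, each ideal has a unique reduced Gröbner basis; comparing bases decides equality.
Buchberger on the first generating set:
f_1 = 2xy - 7y + 5, LT = xy.
f_2 = -2x^2 - 5/4xy - 4x + 5y + 9/4, LT = x^2.

S(f_1,f_2): lcm = x^2y. S = -5/8xy^2 - 11/2xy + 5/2x + 5/2y^2 + 9/8y.
  reduce S modulo (f_1, f_2):
  remainder 5/2x + 5/16y^2 - 265/16y + 55/4 ≠ 0; add g_3 = 5/2x + 5/16y^2 - 265/16y + 55/4 to the basis.

S(f_1,g_3): lcm = xy. S = -1/8y^3 + 53/8y^2 - 9y + 5/2.
  reduce S modulo (f_1, f_2, g_3):
  remainder -1/8y^3 + 53/8y^2 - 9y + 5/2 ≠ 0; add g_4 = -1/8y^3 + 53/8y^2 - 9y + 5/2 to the basis.

The other S-polynomials (S(f_2,g_3), S(f_1,g_4), S(f_2,g_4), S(g_3,g_4)) all reduce to 0 modulo the current basis, so we have a Gröbner basis.
Inter-reduce: drop elements whose leading term is divisible by another's, tail-reduce, and make monic.
Reduced Gröbner basis: {x + 1/8y^2 - 53/8y + 11/2, y^3 - 53y^2 + 72y - 20}.

Buchberger on the second generating set:
h_1 = 8x^2 + 19xy + 16x - 69y + 26, LT = x^2.
h_2 = 6x^2 + 15/4xy + 12x - 15y - 27/4, LT = x^2.

S(h_1,h_2): lcm = x^2. S = 7/4xy - 49/8y + 35/8.
  reduce S modulo (h_1, h_2):
  remainder 7/4xy - 49/8y + 35/8 ≠ 0; add k_3 = 7/4xy - 49/8y + 35/8 to the basis.

S(h_1,k_3): lcm = x^2y. S = 19/8xy^2 + 11/2xy - 5/2x - 69/8y^2 + 13/4y.
  reduce S modulo (h_1, h_2, k_3):
  remainder -5/2x - 5/16y^2 + 265/16y - 55/4 ≠ 0; add k_4 = -5/2x - 5/16y^2 + 265/16y - 55/4 to the basis.

S(k_3,k_4): lcm = xy. S = -1/8y^3 + 53/8y^2 - 9y + 5/2.
  reduce S modulo (h_1, h_2, k_3, k_4):
  remainder -1/8y^3 + 53/8y^2 - 9y + 5/2 ≠ 0; add k_5 = -1/8y^3 + 53/8y^2 - 9y + 5/2 to the basis.

The other S-polynomials (S(h_2,k_3), S(h_1,k_4), S(h_2,k_4), S(h_1,k_5), S(h_2,k_5), S(k_3,k_5), S(k_4,k_5)) all reduce to 0 modulo the current basis, so we have a Gröbner basis.
Inter-reduce: drop elements whose leading term is divisible by another's, tail-reduce, and make monic.
Reduced Gröbner basis: {x + 1/8y^2 - 53/8y + 11/2, y^3 - 53y^2 + 72y - 20}.

Same reduced basis, so the two generating sets span the same ideal.
The choice of monomial ordering does not affect the verdict — as long as both bases are computed under the same ordering, their equality decides ideal equality.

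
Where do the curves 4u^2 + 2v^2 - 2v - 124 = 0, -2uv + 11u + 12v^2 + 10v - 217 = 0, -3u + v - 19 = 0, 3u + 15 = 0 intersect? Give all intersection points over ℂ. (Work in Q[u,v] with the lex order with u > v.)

Compute a lex Gröbner basis by Buchberger's algorithm.
f_1 = 4u^2 + 2v^2 - 2v - 124, LT = u^2.
f_2 = -2uv + 11u + 12v^2 + 10v - 217, LT = uv.
f_3 = -3u + v - 19, LT = u.
f_4 = 3u + 15, LT = u.

S(f_1,f_2): lcm = u^2v. S = 11/2u^2 + 6uv^2 + 5uv - 217/2u + 1/2v^3 - 1/2v^2 - 31v.
  leading term u^2: subtract (11/8)·f_1 from 11/2u^2 + 6uv^2 + 5uv - 217/2u + 1/2v^3 - 1/2v^2 - 31v → 6uv^2 + 5uv - 217/2u + 1/2v^3 - 13/4v^2 - 113/4v + 341/2
  leading term uv^2: subtract (-3v)·f_2 from 6uv^2 + 5uv - 217/2u + 1/2v^3 - 13/4v^2 - 113/4v + 341/2 → 38uv - 217/2u + 73/2v^3 + 107/4v^2 - 2717/4v + 341/2
  leading term uv: subtract (-19)·f_2 from 38uv - 217/2u + 73/2v^3 + 107/4v^2 - 2717/4v + 341/2 → 201/2u + 73/2v^3 + 1019/4v^2 - 1957/4v - 7905/2
  leading term u: subtract (-67/2)·f_3 from 201/2u + 73/2v^3 + 1019/4v^2 - 1957/4v - 7905/2 → 73/2v^3 + 1019/4v^2 - 1823/4v - 4589
  leading term v^3: no divisor's leading term divides it; move 73/2v^3 to the remainder.
  leading term v^2: no divisor's leading term divides it; move 1019/4v^2 to the remainder.
  leading term v: no divisor's leading term divides it; move -1823/4v to the remainder.
  leading term 1: no divisor's leading term divides it; move -4589 to the remainder.
  remainder 73/2v^3 + 1019/4v^2 - 1823/4v - 4589 ≠ 0; add h_5 = 73/2v^3 + 1019/4v^2 - 1823/4v - 4589 to the basis.

S(f_1,f_3): lcm = u^2. S = 1/3uv - 19/3u + 1/2v^2 - 1/2v - 31.
  leading term uv: subtract (-1/6)·f_2 from 1/3uv - 19/3u + 1/2v^2 - 1/2v - 31 → -9/2u + 5/2v^2 + 7/6v - 403/6
  leading term u: subtract (3/2)·f_3 from -9/2u + 5/2v^2 + 7/6v - 403/6 → 5/2v^2 - 1/3v - 116/3
  leading term v^2: no divisor's leading term divides it; move 5/2v^2 to the remainder.
  leading term v: no divisor's leading term divides it; move -1/3v to the remainder.
  leading term 1: no divisor's leading term divides it; move -116/3 to the remainder.
  remainder 5/2v^2 - 1/3v - 116/3 ≠ 0; add h_6 = 5/2v^2 - 1/3v - 116/3 to the basis.

S(f_1,f_4): lcm = u^2. S = -5u + 1/2v^2 - 1/2v - 31.
  leading term u: subtract (5/3)·f_3 from -5u + 1/2v^2 - 1/2v - 31 → 1/2v^2 - 13/6v + 2/3
  leading term v^2: subtract (1/5)·h_6 from 1/2v^2 - 13/6v + 2/3 → -21/10v + 42/5
  leading term v: no divisor's leading term divides it; move -21/10v to the remainder.
  leading term 1: no divisor's leading term divides it; move 42/5 to the remainder.
  remainder -21/10v + 42/5 ≠ 0; add h_7 = -21/10v + 42/5 to the basis.

The other S-polynomials (S(f_2,f_3), S(f_2,f_4), S(f_3,f_4), S(f_1,h_5), S(f_2,h_5), S(f_3,h_5), S(f_4,h_5), S(f_1,h_6), S(f_2,h_6), S(f_3,h_6), S(f_4,h_6), S(h_5,h_6), S(f_1,h_7), S(f_2,h_7), S(f_3,h_7), S(f_4,h_7), S(h_5,h_7), S(h_6,h_7)) all reduce to 0 modulo the current basis, so we have a Gröbner basis.
Inter-reduce: drop elements whose leading term is divisible by another's, tail-reduce, and make monic.
Reduced Gröbner basis: {u + 5, v - 4}.

Since the basis is lex-ordered, v - 4 is univariate in v. Its roots are {4}. Back-substituting each root into the other basis elements fixes the other coordinates.
  v = 4: the earlier basis element becomes u + 5 = 0, giving u = -5 — point (-5, 4).

{(-5, 4)}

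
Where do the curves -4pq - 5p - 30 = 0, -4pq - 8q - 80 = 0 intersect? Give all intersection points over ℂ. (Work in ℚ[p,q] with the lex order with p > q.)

Compute a lex Gröbner basis by Buchberger's algorithm.
f_1 = -4pq - 5p - 30, LT = pq.
f_2 = -4pq - 8q - 80, LT = pq.

S(f_1,f_2): lcm = pq. S = 5/4p - 2q - 25/2.
  reduce S modulo (f_1, f_2):
  remainder 5/4p - 2q - 25/2 ≠ 0; add h_3 = 5/4p - 2q - 25/2 to the basis.

S(f_1,h_3): lcm = pq. S = 5/4p + 8/5q² + 10q + 15/2.
  reduce S modulo (f_1, f_2, h_3):
  remainder 8/5q² + 12q + 20 ≠ 0; add h_4 = 8/5q² + 12q + 20 to the basis.

The other S-polynomials (S(f_2,h_3), S(f_1,h_4), S(f_2,h_4), S(h_3,h_4)) all reduce to 0 modulo the current basis, so we have a Gröbner basis.
Inter-reduce: drop elements whose leading term is divisible by another's, tail-reduce, and make monic.
Reduced Gröbner basis: {p - 8/5q - 10, q² + 15/2q + 25/2}.

The lex basis is triangular: the last element involves only q. Solving q² + 15/2q + 25/2 = 0 gives q ∈ {-5, -5/2}; substituting each value into the earlier elements determines the remaining variables.
  q = -5: the earlier basis element becomes p - 2 = 0, giving p = 2 — point (2, -5).
  q = -5/2: the earlier basis element becomes p - 6 = 0, giving p = 6 — point (6, -5/2).

{(2, -5), (6, -5/2)}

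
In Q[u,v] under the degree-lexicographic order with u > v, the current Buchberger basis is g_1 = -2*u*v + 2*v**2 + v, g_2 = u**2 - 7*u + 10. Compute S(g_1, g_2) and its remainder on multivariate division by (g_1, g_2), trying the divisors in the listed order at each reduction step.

lcm(LM(g_1), LM(g_2)) = u**2*v.
S = (lcm/LT(g_1))·g_1 − (lcm/LT(g_2))·g_2 = -u*v**2 + 13/2*u*v - 10*v.
Reduce S modulo (g_1, g_2) in that order:
  leading term u*v**2: subtract (1/2*v)·g_1 from -u*v**2 + 13/2*u*v - 10*v → -v**3 + 13/2*u*v - 1/2*v**2 - 10*v
  leading term v**3: no divisor's leading term divides it; move -v**3 to the remainder.
  leading term u*v: subtract (-13/4)·g_1 from 13/2*u*v - 1/2*v**2 - 10*v → 6*v**2 - 27/4*v
  leading term v**2: no divisor's leading term divides it; move 6*v**2 to the remainder.
  leading term v: no divisor's leading term divides it; move -27/4*v to the remainder.
The remainder -v**3 + 6*v**2 - 27/4*v is nonzero, so it would be added as the next basis element.

S(g_1, g_2) = -u*v**2 + 13/2*u*v - 10*v; remainder on division = -v**3 + 6*v**2 - 27/4*v.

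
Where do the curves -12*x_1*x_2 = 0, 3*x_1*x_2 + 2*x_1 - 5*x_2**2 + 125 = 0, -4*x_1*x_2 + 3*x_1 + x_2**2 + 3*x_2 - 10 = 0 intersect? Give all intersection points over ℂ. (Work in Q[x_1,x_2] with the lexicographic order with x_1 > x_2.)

Compute a lex Gröbner basis by Buchberger's algorithm.
f_1 = -12*x_1*x_2, LT = x_1*x_2.
f_2 = 3*x_1*x_2 + 2*x_1 - 5*x_2**2 + 125, LT = x_1*x_2.
f_3 = -4*x_1*x_2 + 3*x_1 + x_2**2 + 3*x_2 - 10, LT = x_1*x_2.

S(f_1,f_2): lcm = x_1*x_2. S = -2/3*x_1 + 5/3*x_2**2 - 125/3.
  leading term x_1: no divisor's leading term divides it; move -2/3*x_1 to the remainder.
  leading term x_2**2: no divisor's leading term divides it; move 5/3*x_2**2 to the remainder.
  leading term 1: no divisor's leading term divides it; move -125/3 to the remainder.
  remainder -2/3*x_1 + 5/3*x_2**2 - 125/3 ≠ 0; add h_4 = -2/3*x_1 + 5/3*x_2**2 - 125/3 to the basis.

S(f_1,f_3): lcm = x_1*x_2. S = 3/4*x_1 + 1/4*x_2**2 + 3/4*x_2 - 5/2.
  leading term x_1: subtract (-9/8)·h_4 from 3/4*x_1 + 1/4*x_2**2 + 3/4*x_2 - 5/2 → 17/8*x_2**2 + 3/4*x_2 - 395/8
  leading term x_2**2: no divisor's leading term divides it; move 17/8*x_2**2 to the remainder.
  leading term x_2: no divisor's leading term divides it; move 3/4*x_2 to the remainder.
  leading term 1: no divisor's leading term divides it; move -395/8 to the remainder.
  remainder 17/8*x_2**2 + 3/4*x_2 - 395/8 ≠ 0; add h_5 = 17/8*x_2**2 + 3/4*x_2 - 395/8 to the basis.

S(f_1,h_4): lcm = x_1*x_2. S = 5/2*x_2**3 - 125/2*x_2.
  leading term x_2**3: subtract (20/17*x_2)·h_5 from 5/2*x_2**3 - 125/2*x_2 → -15/17*x_2**2 - 75/17*x_2
  leading term x_2**2: subtract (-120/289)·h_5 from -15/17*x_2**2 - 75/17*x_2 → -1185/289*x_2 - 5925/289
  leading term x_2: no divisor's leading term divides it; move -1185/289*x_2 to the remainder.
  leading term 1: no divisor's leading term divides it; move -5925/289 to the remainder.
  remainder -1185/289*x_2 - 5925/289 ≠ 0; add h_6 = -1185/289*x_2 - 5925/289 to the basis.

The other S-polynomials (S(f_2,f_3), S(f_2,h_4), S(f_3,h_4), S(f_1,h_5), S(f_2,h_5), S(f_3,h_5), S(h_4,h_5), S(f_1,h_6), S(f_2,h_6), S(f_3,h_6), S(h_4,h_6), S(h_5,h_6)) all reduce to 0 modulo the current basis, so we have a Gröbner basis.
Inter-reduce: drop elements whose leading term is divisible by another's, tail-reduce, and make monic.
Reduced Gröbner basis: {x_1, x_2 + 5}.

Since the basis is lex-ordered, x_2 + 5 is univariate in x_2. Its roots are {-5}. Back-substituting each root into the other basis elements fixes the other coordinates.
  x_2 = -5: the earlier basis element becomes x_1 = 0, giving x_1 = 0 — point (0, -5).
Substituting each solution back into the original system confirms all equations vanish.

{(0, -5)}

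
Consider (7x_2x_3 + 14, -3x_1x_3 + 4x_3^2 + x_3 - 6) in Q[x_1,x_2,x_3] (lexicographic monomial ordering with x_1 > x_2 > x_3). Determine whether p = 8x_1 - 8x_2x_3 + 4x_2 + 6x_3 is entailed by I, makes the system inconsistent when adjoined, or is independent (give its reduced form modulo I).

First compute the reduced Gröbner basis of I by Buchberger's algorithm.
f_1 = 7x_2x_3 + 14, LT = x_2x_3.
f_2 = -3x_1x_3 + 4x_3^2 + x_3 - 6, LT = x_1x_3.

S(f_1,f_2): lcm = x_1x_2x_3. S = 2x_1 + 4/3x_2x_3^2 + 1/3x_2x_3 - 2x_2.
  leading term x_1: no divisor's leading term divides it; move 2x_1 to the remainder.
  leading term x_2x_3^2: subtract (4/21x_3)·f_1 from 4/3x_2x_3^2 + 1/3x_2x_3 - 2x_2 → 1/3x_2x_3 - 2x_2 - 8/3x_3
  leading term x_2x_3: subtract (1/21)·f_1 from 1/3x_2x_3 - 2x_2 - 8/3x_3 → -2x_2 - 8/3x_3 - 2/3
  leading term x_2: no divisor's leading term divides it; move -2x_2 to the remainder.
  leading term x_3: no divisor's leading term divides it; move -8/3x_3 to the remainder.
  leading term 1: no divisor's leading term divides it; move -2/3 to the remainder.
  remainder 2x_1 - 2x_2 - 8/3x_3 - 2/3 ≠ 0; add h_3 = 2x_1 - 2x_2 - 8/3x_3 - 2/3 to the basis.

S(f_1,h_3): leading monomials are coprime, so the S-polynomial reduces to 0 (Buchberger's first criterion).
S(f_2,h_3): lcm = x_1x_3. S = x_2x_3 + 2.
  leading term x_2x_3: subtract (1/7)·f_1 from x_2x_3 + 2 → 0
  remainder 0.

Every S-polynomial of the final basis reduces to 0, so we have a Gröbner basis.
Inter-reduce: drop elements whose leading term is divisible by another's, tail-reduce, and make monic.
Reduced Gröbner basis: {x_1 - x_2 - 4/3x_3 - 1/3, x_2x_3 + 2}.
Label its elements g_1 = x_1 - x_2 - 4/3x_3 - 1/3, g_2 = x_2x_3 + 2.

Reduce p = 8x_1 - 8x_2x_3 + 4x_2 + 6x_3 modulo G:
  leading term x_1: subtract (8)·g_1 from 8x_1 - 8x_2x_3 + 4x_2 + 6x_3 → -8x_2x_3 + 12x_2 + 50/3x_3 + 8/3
  leading term x_2x_3: subtract (-8)·g_2 from -8x_2x_3 + 12x_2 + 50/3x_3 + 8/3 → 12x_2 + 50/3x_3 + 56/3
  leading term x_2: no divisor's leading term divides it; move 12x_2 to the remainder.
  leading term x_3: no divisor's leading term divides it; move 50/3x_3 to the remainder.
  leading term 1: no divisor's leading term divides it; move 56/3 to the remainder.
  normal form = 12x_2 + 50/3x_3 + 56/3.
The normal form is nonzero, so p ∉ I. Since p minus its normal form lies in I, I + (p) = I + (r) where r = 12x_2 + 50/3x_3 + 56/3; decide whether this ideal is the whole ring.
Run Buchberger on G together with r (pairs among the g_i already reduce to 0 since G is a Gröbner basis):
g_1 = x_1 - x_2 - 4/3x_3 - 1/3, LT = x_1.
g_2 = x_2x_3 + 2, LT = x_2x_3.
r = 12x_2 + 50/3x_3 + 56/3, LT = x_2.

S(g_1,g_2): leading monomials are coprime, so the S-polynomial reduces to 0 (Buchberger's first criterion).
S(g_1,r): leading monomials are coprime, so the S-polynomial reduces to 0 (Buchberger's first criterion).
S(g_2,r): lcm = x_2x_3. S = -25/18x_3^2 - 14/9x_3 + 2.
  leading term x_3^2: no divisor's leading term divides it; move -25/18x_3^2 to the remainder.
  leading term x_3: no divisor's leading term divides it; move -14/9x_3 to the remainder.
  leading term 1: no divisor's leading term divides it; move 2 to the remainder.
  remainder -25/18x_3^2 - 14/9x_3 + 2 ≠ 0; add m_4 = -25/18x_3^2 - 14/9x_3 + 2 to the basis.

S(g_1,m_4): leading monomials are coprime, so the S-polynomial reduces to 0 (Buchberger's first criterion).
S(g_2,m_4): lcm = x_2x_3^2. S = -28/25x_2x_3 + 36/25x_2 + 2x_3.
  leading term x_2x_3: subtract (-28/25)·g_2 from -28/25x_2x_3 + 36/25x_2 + 2x_3 → 36/25x_2 + 2x_3 + 56/25
  leading term x_2: subtract (3/25)·r from 36/25x_2 + 2x_3 + 56/25 → 0
  remainder 0.

S(r,m_4): leading monomials are coprime, so the S-polynomial reduces to 0 (Buchberger's first criterion).
Every S-polynomial of the final basis reduces to 0, so we have a Gröbner basis.
Inter-reduce: drop elements whose leading term is divisible by another's, tail-reduce, and make monic.
Reduced Gröbner basis: {x_1 + 1/18x_3 + 11/9, x_2 + 25/18x_3 + 14/9, x_3^2 + 28/25x_3 - 36/25}.
The reduced Gröbner basis of I + (p) is {x_1 + 1/18x_3 + 11/9, x_2 + 25/18x_3 + 14/9, x_3^2 + 28/25x_3 - 36/25} ≠ {1}, a proper ideal, so the enlarged system stays consistent: p is independent of I, with normal form 12x_2 + 50/3x_3 + 56/3.

8x_1 - 8x_2x_3 + 4x_2 + 6x_3 is independent of I; its normal form modulo I is 12x_2 + 50/3x_3 + 56/3.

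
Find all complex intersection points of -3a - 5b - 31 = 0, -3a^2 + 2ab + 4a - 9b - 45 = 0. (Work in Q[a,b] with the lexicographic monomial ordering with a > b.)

Compute a lex Gröbner basis by Buchberger's algorithm.
f_1 = -3a - 5b - 31, LT = a.
f_2 = -3a^2 + 2ab + 4a - 9b - 45, LT = a^2.

S(f_1,f_2): lcm = a^2. S = 7/3ab + 35/3a - 3b - 15.
  leading term ab: subtract (-7/9b)·f_1 from 7/3ab + 35/3a - 3b - 15 → 35/3a - 35/9b^2 - 244/9b - 15
  leading term a: subtract (-35/9)·f_1 from 35/3a - 35/9b^2 - 244/9b - 15 → -35/9b^2 - 419/9b - 1220/9
  leading term b^2: no divisor's leading term divides it; move -35/9b^2 to the remainder.
  leading term b: no divisor's leading term divides it; move -419/9b to the remainder.
  leading term 1: no divisor's leading term divides it; move -1220/9 to the remainder.
  remainder -35/9b^2 - 419/9b - 1220/9 ≠ 0; add h_3 = -35/9b^2 - 419/9b - 1220/9 to the basis.

The other S-polynomials (S(f_1,h_3), S(f_2,h_3)) all reduce to 0 modulo the current basis, so we have a Gröbner basis.
Inter-reduce: drop elements whose leading term is divisible by another's, tail-reduce, and make monic.
Reduced Gröbner basis: {a + 5/3b + 31/3, b^2 + 419/35b + 244/7}.

From the last basis element, b^2 + 419/35b + 244/7 = 0, so b takes values in {-244/35, -5}. Each choice, substituted upward through the basis, yields the corresponding point(s) of the solution set.
  b = -244/35: the earlier basis element becomes a - 9/7 = 0, giving a = 9/7 — point (9/7, -244/35).
  b = -5: the earlier basis element becomes a + 2 = 0, giving a = -2 — point (-2, -5).
Substituting each solution back into the original system confirms all equations vanish.

{(9/7, -244/35), (-2, -5)}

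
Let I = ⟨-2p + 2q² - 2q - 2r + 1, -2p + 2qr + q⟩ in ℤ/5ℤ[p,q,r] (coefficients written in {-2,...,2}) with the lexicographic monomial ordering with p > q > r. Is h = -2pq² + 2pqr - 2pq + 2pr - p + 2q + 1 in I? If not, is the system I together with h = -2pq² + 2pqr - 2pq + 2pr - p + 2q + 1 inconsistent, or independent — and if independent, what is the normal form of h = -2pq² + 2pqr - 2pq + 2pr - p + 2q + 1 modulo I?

First compute the reduced Gröbner basis of I by Buchberger's algorithm.
f_1 = -2p + 2q² - 2q - 2r + 1, LT = p.
f_2 = -2p + 2qr + q, LT = p.

S(f_1,f_2): lcm = p. S = -q² + qr - q + r + 2.
  reduce S modulo (f_1, f_2):
  remainder -q² + qr - q + r + 2 ≠ 0; add k_3 = -q² + qr - q + r + 2 to the basis.

The other S-polynomials (S(f_1,k_3), S(f_2,k_3)) all reduce to 0 modulo the current basis, so we have a Gröbner basis.
Inter-reduce: drop elements whose leading term is divisible by another's, tail-reduce, and make monic.
Reduced Gröbner basis: {p - qr + 2q, q² - qr + q - r - 2}.
Label its elements g_1 = p - qr + 2q, g_2 = q² - qr + q - r - 2.

Reduce h = -2pq² + 2pqr - 2pq + 2pr - p + 2q + 1 modulo G:
  leading term pq²: subtract (-2q²)·g_1 from -2pq² + 2pqr - 2pq + 2pr - p + 2q + 1 → 2pqr - 2pq + 2pr - p - 2q³r - q³ + 2q + 1
  leading term pqr: subtract (2qr)·g_1 from 2pqr - 2pq + 2pr - p - 2q³r - q³ + 2q + 1 → -2pq + 2pr - p - 2q³r - q³ + 2q²r² + q²r + 2q + 1
  leading term pq: subtract (-2q)·g_1 from -2pq + 2pr - p - 2q³r - q³ + 2q²r² + q²r + 2q + 1 → 2pr - p - 2q³r - q³ + 2q²r² - q²r - q² + 2q + 1
  leading term pr: subtract (2r)·g_1 from 2pr - p - 2q³r - q³ + 2q²r² - q²r - q² + 2q + 1 → -p - 2q³r - q³ + 2q²r² - q²r - q² + 2qr² + qr + 2q + 1
  leading term p: subtract (-1)·g_1 from -p - 2q³r - q³ + 2q²r² - q²r - q² + 2qr² + qr + 2q + 1 → -2q³r - q³ + 2q²r² - q²r - q² + 2qr² - q + 1
  leading term q³r: subtract (-2qr)·g_2 from -2q³r - q³ + 2q²r² - q²r - q² + 2qr² - q + 1 → -q³ + q²r - q² + qr - q + 1
  leading term q³: subtract (-q)·g_2 from -q³ + q²r - q² + qr - q + 1 → 2q + 1
  leading term q: no divisor's leading term divides it; move 2q to the remainder.
  leading term 1: no divisor's leading term divides it; move 1 to the remainder.
  normal form = 2q + 1.
The normal form is nonzero, so h ∉ I. Since h minus its normal form lies in I, I + (h) = I + (n) where n = 2q + 1; decide whether this ideal is the whole ring.
Run Buchberger on G together with n (pairs among the g_i already reduce to 0 since G is a Gröbner basis):
g_1 = p - qr + 2q, LT = p.
g_2 = q² - qr + q - r - 2, LT = q².
n = 2q + 1, LT = q.

S(g_2,n): lcm = q². S = -qr - 2q - r - 2.
  reduce S modulo (g_1, g_2, n):
  remainder 2r - 1 ≠ 0; add m_4 = 2r - 1 to the basis.

The other S-polynomials (S(g_1,g_2), S(g_1,n), S(g_1,m_4), S(g_2,m_4), S(n,m_4)) all reduce to 0 modulo the current basis, so we have a Gröbner basis.
Inter-reduce: drop elements whose leading term is divisible by another's, tail-reduce, and make monic.
Reduced Gröbner basis: {p - 2, q - 2, r + 2}.
The reduced Gröbner basis of I + (h) is {p - 2, q - 2, r + 2} ≠ {1}, a proper ideal, so the enlarged system stays consistent: h is independent of I, with normal form 2q + 1.

-2pq² + 2pqr - 2pq + 2pr - p + 2q + 1 is independent of I; its normal form modulo I is 2q + 1.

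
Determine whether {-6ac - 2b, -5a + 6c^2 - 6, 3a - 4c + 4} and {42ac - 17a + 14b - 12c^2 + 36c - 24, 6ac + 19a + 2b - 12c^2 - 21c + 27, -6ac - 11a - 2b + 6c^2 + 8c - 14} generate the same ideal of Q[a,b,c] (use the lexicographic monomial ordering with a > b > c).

No, the ideals differ.

Two ideals are equal iff their reduced Gröbner bases coincide (the reduced basis is unique for a fixed ordering).
Buchberger on the first generating set:
f_1 = -6ac - 2b, LT = ac.
f_2 = -5a + 6c^2 - 6, LT = a.
f_3 = 3a - 4c + 4, LT = a.

S(f_1,f_2): lcm = ac. S = 1/3b + 6/5c^3 - 6/5c.
  leading term b: no divisor's leading term divides it; move 1/3b to the remainder.
  leading term c^3: no divisor's leading term divides it; move 6/5c^3 to the remainder.
  leading term c: no divisor's leading term divides it; move -6/5c to the remainder.
  remainder 1/3b + 6/5c^3 - 6/5c ≠ 0; add g_4 = 1/3b + 6/5c^3 - 6/5c to the basis.

S(f_1,f_3): lcm = ac. S = 1/3b + 4/3c^2 - 4/3c.
  leading term b: subtract (1)·g_4 from 1/3b + 4/3c^2 - 4/3c → -6/5c^3 + 4/3c^2 - 2/15c
  leading term c^3: no divisor's leading term divides it; move -6/5c^3 to the remainder.
  leading term c^2: no divisor's leading term divides it; move 4/3c^2 to the remainder.
  leading term c: no divisor's leading term divides it; move -2/15c to the remainder.
  remainder -6/5c^3 + 4/3c^2 - 2/15c ≠ 0; add g_5 = -6/5c^3 + 4/3c^2 - 2/15c to the basis.

S(f_2,f_3): lcm = a. S = -6/5c^2 + 4/3c - 2/15.
  leading term c^2: no divisor's leading term divides it; move -6/5c^2 to the remainder.
  leading term c: no divisor's leading term divides it; move 4/3c to the remainder.
  leading term 1: no divisor's leading term divides it; move -2/15 to the remainder.
  remainder -6/5c^2 + 4/3c - 2/15 ≠ 0; add g_6 = -6/5c^2 + 4/3c - 2/15 to the basis.

The other S-polynomials (S(f_1,g_4), S(f_2,g_4), S(f_3,g_4), S(f_1,g_5), S(f_2,g_5), S(f_3,g_5), S(g_4,g_5), S(f_1,g_6), S(f_2,g_6), S(f_3,g_6), S(g_4,g_6), S(g_5,g_6)) all reduce to 0 modulo the current basis, so we have a Gröbner basis.
Inter-reduce: drop elements whose leading term is divisible by another's, tail-reduce, and make monic.
Reduced Gröbner basis: {a - 4/3c + 4/3, b + 4/9c - 4/9, c^2 - 10/9c + 1/9}.

Buchberger on the second generating set:
h_1 = 42ac - 17a + 14b - 12c^2 + 36c - 24, LT = ac.
h_2 = 6ac + 19a + 2b - 12c^2 - 21c + 27, LT = ac.
h_3 = -6ac - 11a - 2b + 6c^2 + 8c - 14, LT = ac.

S(h_1,h_2): lcm = ac. S = -25/7a + 12/7c^2 + 61/14c - 71/14.
  leading term a: no divisor's leading term divides it; move -25/7a to the remainder.
  leading term c^2: no divisor's leading term divides it; move 12/7c^2 to the remainder.
  leading term c: no divisor's leading term divides it; move 61/14c to the remainder.
  leading term 1: no divisor's leading term divides it; move -71/14 to the remainder.
  remainder -25/7a + 12/7c^2 + 61/14c - 71/14 ≠ 0; add k_4 = -25/7a + 12/7c^2 + 61/14c - 71/14 to the basis.

S(h_1,h_3): lcm = ac. S = -47/21a + 5/7c^2 + 46/21c - 61/21.
  leading term a: subtract (47/75)·k_4 from -47/21a + 5/7c^2 + 46/21c - 61/21 → -9/25c^2 - 27/50c + 41/150
  leading term c^2: no divisor's leading term divides it; move -9/25c^2 to the remainder.
  leading term c: no divisor's leading term divides it; move -27/50c to the remainder.
  leading term 1: no divisor's leading term divides it; move 41/150 to the remainder.
  remainder -9/25c^2 - 27/50c + 41/150 ≠ 0; add k_5 = -9/25c^2 - 27/50c + 41/150 to the basis.

S(h_1,k_4): lcm = ac. S = -17/42a + 1/3b + 12/25c^3 + 327/350c^2 - 197/350c - 4/7.
  leading term a: subtract (17/150)·k_4 from -17/42a + 1/3b + 12/25c^3 + 327/350c^2 - 197/350c - 4/7 → 1/3b + 12/25c^3 + 37/50c^2 - 317/300c + 1/300
  leading term b: no divisor's leading term divides it; move 1/3b to the remainder.
  leading term c^3: subtract (-4/3c)·k_5 from 12/25c^3 + 37/50c^2 - 317/300c + 1/300 → 1/50c^2 - 623/900c + 1/300
  leading term c^2: subtract (-1/18)·k_5 from 1/50c^2 - 623/900c + 1/300 → -13/18c + 1/54
  leading term c: no divisor's leading term divides it; move -13/18c to the remainder.
  leading term 1: no divisor's leading term divides it; move 1/54 to the remainder.
  remainder 1/3b - 13/18c + 1/54 ≠ 0; add k_6 = 1/3b - 13/18c + 1/54 to the basis.

The other S-polynomials (S(h_2,h_3), S(h_2,k_4), S(h_3,k_4), S(h_1,k_5), S(h_2,k_5), S(h_3,k_5), S(k_4,k_5), S(h_1,k_6), S(h_2,k_6), S(h_3,k_6), S(k_4,k_6), S(k_5,k_6)) all reduce to 0 modulo the current basis, so we have a Gröbner basis.
Inter-reduce: drop elements whose leading term is divisible by another's, tail-reduce, and make monic.
Reduced Gröbner basis: {a - 1/2c + 19/18, b - 13/6c + 1/18, c^2 + 3/2c - 41/54}.

The bases are distinct; the ideals are different.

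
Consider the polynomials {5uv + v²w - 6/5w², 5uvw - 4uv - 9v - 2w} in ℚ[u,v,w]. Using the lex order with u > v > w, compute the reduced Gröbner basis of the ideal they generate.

G = {uv + ⅕v²w - 6/25w², uw³ - ⅘uw² - 5/3uw - ⅓vw² - 9/5w², v²w² - ⅘v²w + 9v - 6/5w³ + 24/25w² + 2w}

f_1 = 5uv + v²w - 6/5w², LT = uv.
f_2 = 5uvw - 4uv - 9v - 2w, LT = uvw.

S(f_1,f_2): lcm = uvw. S = ⅘uv + ⅕v²w² + 9/5v - 6/25w³ + ⅖w.
  reduce S modulo (f_1, f_2):
  remainder ⅕v²w² - 4/25v²w + 9/5v - 6/25w³ + 24/125w² + ⅖w ≠ 0; add g_3 = ⅕v²w² - 4/25v²w + 9/5v - 6/25w³ + 24/125w² + ⅖w to the basis.

S(f_1,g_3): lcm = uv²w². S = ⅘uv²w - 9uv + 6/5uw³ - 24/25uw² - 2uw + ⅕v³w³ - 6/25vw⁴.
  reduce S modulo (f_1, f_2, g_3):
  remainder 6/5uw³ - 24/25uw² - 2uw - ⅖vw² - 54/25w² ≠ 0; add g_4 = 6/5uw³ - 24/25uw² - 2uw - ⅖vw² - 54/25w² to the basis.

The other S-polynomials (S(f_2,g_3), S(f_1,g_4), S(f_2,g_4), S(g_3,g_4)) all reduce to 0 modulo the current basis, so we have a Gröbner basis.
Inter-reduce: drop elements whose leading term is divisible by another's, tail-reduce, and make monic.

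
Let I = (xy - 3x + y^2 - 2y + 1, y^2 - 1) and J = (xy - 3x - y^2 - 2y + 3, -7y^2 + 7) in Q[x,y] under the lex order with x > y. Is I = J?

For a fixed monomial order, each ideal has a unique reduced Gröbner basis; comparing bases decides equality.
Buchberger on the first generating set:
f_1 = xy - 3x + y^2 - 2y + 1, LT = xy.
f_2 = y^2 - 1, LT = y^2.

S(f_1,f_2): lcm = xy^2. S = -3xy + x + y^3 - 2y^2 + y.
  leading term xy: subtract (-3)·f_1 from -3xy + x + y^3 - 2y^2 + y → -8x + y^3 + y^2 - 5y + 3
  leading term x: no divisor's leading term divides it; move -8x to the remainder.
  leading term y^3: subtract (y)·f_2 from y^3 + y^2 - 5y + 3 → y^2 - 4y + 3
  leading term y^2: subtract (1)·f_2 from y^2 - 4y + 3 → -4y + 4
  leading term y: no divisor's leading term divides it; move -4y to the remainder.
  leading term 1: no divisor's leading term divides it; move 4 to the remainder.
  remainder -8x - 4y + 4 ≠ 0; add g_3 = -8x - 4y + 4 to the basis.

The other S-polynomials (S(f_1,g_3), S(f_2,g_3)) all reduce to 0 modulo the current basis, so we have a Gröbner basis.
Inter-reduce: drop elements whose leading term is divisible by another's, tail-reduce, and make monic.
Reduced Gröbner basis: {x + 1/2y - 1/2, y^2 - 1}.

Buchberger on the second generating set:
h_1 = xy - 3x - y^2 - 2y + 3, LT = xy.
h_2 = -7y^2 + 7, LT = y^2.

S(h_1,h_2): lcm = xy^2. S = -3xy + x - y^3 - 2y^2 + 3y.
  leading term xy: subtract (-3)·h_1 from -3xy + x - y^3 - 2y^2 + 3y → -8x - y^3 - 5y^2 - 3y + 9
  leading term x: no divisor's leading term divides it; move -8x to the remainder.
  leading term y^3: subtract (1/7y)·h_2 from -y^3 - 5y^2 - 3y + 9 → -5y^2 - 4y + 9
  leading term y^2: subtract (5/7)·h_2 from -5y^2 - 4y + 9 → -4y + 4
  leading term y: no divisor's leading term divides it; move -4y to the remainder.
  leading term 1: no divisor's leading term divides it; move 4 to the remainder.
  remainder -8x - 4y + 4 ≠ 0; add k_3 = -8x - 4y + 4 to the basis.

The other S-polynomials (S(h_1,k_3), S(h_2,k_3)) all reduce to 0 modulo the current basis, so we have a Gröbner basis.
Inter-reduce: drop elements whose leading term is divisible by another's, tail-reduce, and make monic.
Reduced Gröbner basis: {x + 1/2y - 1/2, y^2 - 1}.

Same reduced basis, so the two generating sets span the same ideal.

Yes, the ideals are equal.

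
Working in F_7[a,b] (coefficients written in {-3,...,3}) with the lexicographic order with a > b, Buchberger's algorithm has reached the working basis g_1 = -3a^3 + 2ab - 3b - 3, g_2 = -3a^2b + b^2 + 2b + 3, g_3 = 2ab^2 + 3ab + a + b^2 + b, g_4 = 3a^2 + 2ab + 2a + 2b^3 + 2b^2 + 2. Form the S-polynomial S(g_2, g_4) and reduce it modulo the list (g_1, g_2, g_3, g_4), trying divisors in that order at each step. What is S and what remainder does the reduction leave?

lcm(LM(g_2), LM(g_4)) = a^2b.
S = (lcm/LT(g_2))·g_2 − (lcm/LT(g_4))·g_4 = -3ab^2 - 3ab - 3b^4 - 3b^3 + 2b^2 + b - 1.
Reduce S modulo (g_1, g_2, g_3, g_4) in that order:
  leading term ab^2: subtract (2)·g_3 from -3ab^2 - 3ab - 3b^4 - 3b^3 + 2b^2 + b - 1 → -2ab - 2a - 3b^4 - 3b^3 - b - 1
  leading term ab: no divisor's leading term divides it; move -2ab to the remainder.
  leading term a: no divisor's leading term divides it; move -2a to the remainder.
  leading term b^4: no divisor's leading term divides it; move -3b^4 to the remainder.
  leading term b^3: no divisor's leading term divides it; move -3b^3 to the remainder.
  leading term b: no divisor's leading term divides it; move -b to the remainder.
  leading term 1: no divisor's leading term divides it; move -1 to the remainder.
The remainder -2ab - 2a - 3b^4 - 3b^3 - b - 1 is nonzero, so it would be added as the next basis element.
This is the inner loop of Buchberger's algorithm — each nonzero remainder becomes a new basis element.

S(g_2, g_4) = -3ab^2 - 3ab - 3b^4 - 3b^3 + 2b^2 + b - 1; remainder on division = -2ab - 2a - 3b^4 - 3b^3 - b - 1.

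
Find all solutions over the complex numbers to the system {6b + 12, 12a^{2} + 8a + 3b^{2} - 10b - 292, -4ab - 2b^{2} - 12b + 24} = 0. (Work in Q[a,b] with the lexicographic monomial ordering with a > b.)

Compute a lex Gröbner basis by Buchberger's algorithm.
f_1 = 6b + 12, LT = b.
f_2 = 12a^{2} + 8a + 3b^{2} - 10b - 292, LT = a^{2}.
f_3 = -4ab - 2b^{2} - 12b + 24, LT = ab.

S(f_1,f_2): leading monomials are coprime, so the S-polynomial reduces to 0 (Buchberger's first criterion).
S(f_1,f_3): lcm = ab. S = 2a - \tfrac{1}{2}b^{2} - 3b + 6.
  leading term a: no divisor's leading term divides it; move 2a to the remainder.
  leading term b^{2}: subtract (-\tfrac{1}{12}b)·f_1 from -\tfrac{1}{2}b^{2} - 3b + 6 → -2b + 6
  leading term b: subtract (-\tfrac{1}{3})·f_1 from -2b + 6 → 10
  leading term 1: no divisor's leading term divides it; move 10 to the remainder.
  remainder 2a + 10 ≠ 0; add h_4 = 2a + 10 to the basis.

S(f_2,f_3): lcm = a^{2}b. S = -\tfrac{1}{2}ab^{2} - \tfrac{7}{3}ab + 6a + \tfrac{1}{4}b^{3} - \tfrac{5}{6}b^{2} - \tfrac{73}{3}b.
  leading term ab^{2}: subtract (-\tfrac{1}{12}ab)·f_1 from -\tfrac{1}{2}ab^{2} - \tfrac{7}{3}ab + 6a + \tfrac{1}{4}b^{3} - \tfrac{5}{6}b^{2} - \tfrac{73}{3}b → -\tfrac{4}{3}ab + 6a + \tfrac{1}{4}b^{3} - \tfrac{5}{6}b^{2} - \tfrac{73}{3}b
  leading term ab: subtract (-\tfrac{2}{9}a)·f_1 from -\tfrac{4}{3}ab + 6a + \tfrac{1}{4}b^{3} - \tfrac{5}{6}b^{2} - \tfrac{73}{3}b → \tfrac{26}{3}a + \tfrac{1}{4}b^{3} - \tfrac{5}{6}b^{2} - \tfrac{73}{3}b
  leading term a: subtract (\tfrac{13}{3})·h_4 from \tfrac{26}{3}a + \tfrac{1}{4}b^{3} - \tfrac{5}{6}b^{2} - \tfrac{73}{3}b → \tfrac{1}{4}b^{3} - \tfrac{5}{6}b^{2} - \tfrac{73}{3}b - \tfrac{130}{3}
  leading term b^{3}: subtract (\tfrac{1}{24}b^{2})·f_1 from \tfrac{1}{4}b^{3} - \tfrac{5}{6}b^{2} - \tfrac{73}{3}b - \tfrac{130}{3} → -\tfrac{4}{3}b^{2} - \tfrac{73}{3}b - \tfrac{130}{3}
  leading term b^{2}: subtract (-\tfrac{2}{9}b)·f_1 from -\tfrac{4}{3}b^{2} - \tfrac{73}{3}b - \tfrac{130}{3} → -\tfrac{65}{3}b - \tfrac{130}{3}
  leading term b: subtract (-\tfrac{65}{18})·f_1 from -\tfrac{65}{3}b - \tfrac{130}{3} → 0
  remainder 0.

S(f_1,h_4): leading monomials are coprime, so the S-polynomial reduces to 0 (Buchberger's first criterion).
S(f_2,h_4): lcm = a^{2}. S = -\tfrac{13}{3}a + \tfrac{1}{4}b^{2} - \tfrac{5}{6}b - \tfrac{73}{3}.
  leading term a: subtract (-\tfrac{13}{6})·h_4 from -\tfrac{13}{3}a + \tfrac{1}{4}b^{2} - \tfrac{5}{6}b - \tfrac{73}{3} → \tfrac{1}{4}b^{2} - \tfrac{5}{6}b - \tfrac{8}{3}
  leading term b^{2}: subtract (\tfrac{1}{24}b)·f_1 from \tfrac{1}{4}b^{2} - \tfrac{5}{6}b - \tfrac{8}{3} → -\tfrac{4}{3}b - \tfrac{8}{3}
  leading term b: subtract (-\tfrac{2}{9})·f_1 from -\tfrac{4}{3}b - \tfrac{8}{3} → 0
  remainder 0.

S(f_3,h_4): lcm = ab. S = \tfrac{1}{2}b^{2} - 2b - 6.
  leading term b^{2}: subtract (\tfrac{1}{12}b)·f_1 from \tfrac{1}{2}b^{2} - 2b - 6 → -3b - 6
  leading term b: subtract (-\tfrac{1}{2})·f_1 from -3b - 6 → 0
  remainder 0.

Every S-polynomial of the final basis reduces to 0, so we have a Gröbner basis.
Inter-reduce: drop elements whose leading term is divisible by another's, tail-reduce, and make monic.
Reduced Gröbner basis: {a + 5, b + 2}.

Since the basis is lex-ordered, b + 2 is univariate in b. Its roots are {-2}. Back-substituting each root into the other basis elements fixes the other coordinates.
  b = -2: the earlier basis element becomes a + 5 = 0, giving a = -5 — point (-5, -2).
Substituting each solution back into the original system confirms all equations vanish.

{(-5, -2)}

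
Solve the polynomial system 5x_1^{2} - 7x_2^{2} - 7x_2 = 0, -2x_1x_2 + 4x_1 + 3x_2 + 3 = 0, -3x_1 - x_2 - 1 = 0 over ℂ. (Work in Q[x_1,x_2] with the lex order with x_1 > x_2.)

{(0, -1)}

Compute a lex Gröbner basis by Buchberger's algorithm.
f_1 = 5x_1^{2} - 7x_2^{2} - 7x_2, LT = x_1^{2}.
f_2 = -2x_1x_2 + 4x_1 + 3x_2 + 3, LT = x_1x_2.
f_3 = -3x_1 - x_2 - 1, LT = x_1.

S(f_1,f_2): lcm = x_1^{2}x_2. S = 2x_1^{2} + \tfrac{3}{2}x_1x_2 + \tfrac{3}{2}x_1 - \tfrac{7}{5}x_2^{3} - \tfrac{7}{5}x_2^{2}.
  leading term x_1^{2}: subtract (\tfrac{2}{5})·f_1 from 2x_1^{2} + \tfrac{3}{2}x_1x_2 + \tfrac{3}{2}x_1 - \tfrac{7}{5}x_2^{3} - \tfrac{7}{5}x_2^{2} → \tfrac{3}{2}x_1x_2 + \tfrac{3}{2}x_1 - \tfrac{7}{5}x_2^{3} + \tfrac{7}{5}x_2^{2} + \tfrac{14}{5}x_2
  leading term x_1x_2: subtract (-\tfrac{3}{4})·f_2 from \tfrac{3}{2}x_1x_2 + \tfrac{3}{2}x_1 - \tfrac{7}{5}x_2^{3} + \tfrac{7}{5}x_2^{2} + \tfrac{14}{5}x_2 → \tfrac{9}{2}x_1 - \tfrac{7}{5}x_2^{3} + \tfrac{7}{5}x_2^{2} + \tfrac{101}{20}x_2 + \tfrac{9}{4}
  leading term x_1: subtract (-\tfrac{3}{2})·f_3 from \tfrac{9}{2}x_1 - \tfrac{7}{5}x_2^{3} + \tfrac{7}{5}x_2^{2} + \tfrac{101}{20}x_2 + \tfrac{9}{4} → -\tfrac{7}{5}x_2^{3} + \tfrac{7}{5}x_2^{2} + \tfrac{71}{20}x_2 + \tfrac{3}{4}
  leading term x_2^{3}: no divisor's leading term divides it; move -\tfrac{7}{5}x_2^{3} to the remainder.
  leading term x_2^{2}: no divisor's leading term divides it; move \tfrac{7}{5}x_2^{2} to the remainder.
  leading term x_2: no divisor's leading term divides it; move \tfrac{71}{20}x_2 to the remainder.
  leading term 1: no divisor's leading term divides it; move \tfrac{3}{4} to the remainder.
  remainder -\tfrac{7}{5}x_2^{3} + \tfrac{7}{5}x_2^{2} + \tfrac{71}{20}x_2 + \tfrac{3}{4} ≠ 0; add h_4 = -\tfrac{7}{5}x_2^{3} + \tfrac{7}{5}x_2^{2} + \tfrac{71}{20}x_2 + \tfrac{3}{4} to the basis.

S(f_1,f_3): lcm = x_1^{2}. S = -\tfrac{1}{3}x_1x_2 - \tfrac{1}{3}x_1 - \tfrac{7}{5}x_2^{2} - \tfrac{7}{5}x_2.
  leading term x_1x_2: subtract (\tfrac{1}{6})·f_2 from -\tfrac{1}{3}x_1x_2 - \tfrac{1}{3}x_1 - \tfrac{7}{5}x_2^{2} - \tfrac{7}{5}x_2 → -x_1 - \tfrac{7}{5}x_2^{2} - \tfrac{19}{10}x_2 - \tfrac{1}{2}
  leading term x_1: subtract (\tfrac{1}{3})·f_3 from -x_1 - \tfrac{7}{5}x_2^{2} - \tfrac{19}{10}x_2 - \tfrac{1}{2} → -\tfrac{7}{5}x_2^{2} - \tfrac{47}{30}x_2 - \tfrac{1}{6}
  leading term x_2^{2}: no divisor's leading term divides it; move -\tfrac{7}{5}x_2^{2} to the remainder.
  leading term x_2: no divisor's leading term divides it; move -\tfrac{47}{30}x_2 to the remainder.
  leading term 1: no divisor's leading term divides it; move -\tfrac{1}{6} to the remainder.
  remainder -\tfrac{7}{5}x_2^{2} - \tfrac{47}{30}x_2 - \tfrac{1}{6} ≠ 0; add h_5 = -\tfrac{7}{5}x_2^{2} - \tfrac{47}{30}x_2 - \tfrac{1}{6} to the basis.

S(f_2,f_3): lcm = x_1x_2. S = -2x_1 - \tfrac{1}{3}x_2^{2} - \tfrac{11}{6}x_2 - \tfrac{3}{2}.
  leading term x_1: subtract (\tfrac{2}{3})·f_3 from -2x_1 - \tfrac{1}{3}x_2^{2} - \tfrac{11}{6}x_2 - \tfrac{3}{2} → -\tfrac{1}{3}x_2^{2} - \tfrac{7}{6}x_2 - \tfrac{5}{6}
  leading term x_2^{2}: subtract (\tfrac{5}{21})·h_5 from -\tfrac{1}{3}x_2^{2} - \tfrac{7}{6}x_2 - \tfrac{5}{6} → -\tfrac{50}{63}x_2 - \tfrac{50}{63}
  leading term x_2: no divisor's leading term divides it; move -\tfrac{50}{63}x_2 to the remainder.
  leading term 1: no divisor's leading term divides it; move -\tfrac{50}{63} to the remainder.
  remainder -\tfrac{50}{63}x_2 - \tfrac{50}{63} ≠ 0; add h_6 = -\tfrac{50}{63}x_2 - \tfrac{50}{63} to the basis.

The other S-polynomials (S(f_1,h_4), S(f_2,h_4), S(f_3,h_4), S(f_1,h_5), S(f_2,h_5), S(f_3,h_5), S(h_4,h_5), S(f_1,h_6), S(f_2,h_6), S(f_3,h_6), S(h_4,h_6), S(h_5,h_6)) all reduce to 0 modulo the current basis, so we have a Gröbner basis.
Inter-reduce: drop elements whose leading term is divisible by another's, tail-reduce, and make monic.
Reduced Gröbner basis: {x_1, x_2 + 1}.

The lex basis is triangular: the last element involves only x_2. Solving x_2 + 1 = 0 gives x_2 ∈ {-1}; substituting each value into the earlier elements determines the remaining variables.
  x_2 = -1: the earlier basis element becomes x_1 = 0, giving x_1 = 0 — point (0, -1).
This is the nonlinear analogue of row-reducing a linear system.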